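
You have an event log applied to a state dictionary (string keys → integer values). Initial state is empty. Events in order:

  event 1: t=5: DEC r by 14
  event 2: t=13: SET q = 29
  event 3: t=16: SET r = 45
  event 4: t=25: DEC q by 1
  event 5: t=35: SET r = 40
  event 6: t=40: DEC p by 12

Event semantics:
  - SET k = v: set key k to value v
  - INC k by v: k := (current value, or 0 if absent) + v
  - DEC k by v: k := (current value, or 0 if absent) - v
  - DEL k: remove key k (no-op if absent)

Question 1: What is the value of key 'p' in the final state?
Answer: -12

Derivation:
Track key 'p' through all 6 events:
  event 1 (t=5: DEC r by 14): p unchanged
  event 2 (t=13: SET q = 29): p unchanged
  event 3 (t=16: SET r = 45): p unchanged
  event 4 (t=25: DEC q by 1): p unchanged
  event 5 (t=35: SET r = 40): p unchanged
  event 6 (t=40: DEC p by 12): p (absent) -> -12
Final: p = -12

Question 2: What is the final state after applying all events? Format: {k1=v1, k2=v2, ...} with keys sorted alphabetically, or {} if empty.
  after event 1 (t=5: DEC r by 14): {r=-14}
  after event 2 (t=13: SET q = 29): {q=29, r=-14}
  after event 3 (t=16: SET r = 45): {q=29, r=45}
  after event 4 (t=25: DEC q by 1): {q=28, r=45}
  after event 5 (t=35: SET r = 40): {q=28, r=40}
  after event 6 (t=40: DEC p by 12): {p=-12, q=28, r=40}

Answer: {p=-12, q=28, r=40}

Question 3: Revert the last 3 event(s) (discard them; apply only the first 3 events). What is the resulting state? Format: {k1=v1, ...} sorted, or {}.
Keep first 3 events (discard last 3):
  after event 1 (t=5: DEC r by 14): {r=-14}
  after event 2 (t=13: SET q = 29): {q=29, r=-14}
  after event 3 (t=16: SET r = 45): {q=29, r=45}

Answer: {q=29, r=45}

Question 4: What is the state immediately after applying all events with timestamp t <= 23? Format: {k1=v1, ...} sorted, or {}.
Answer: {q=29, r=45}

Derivation:
Apply events with t <= 23 (3 events):
  after event 1 (t=5: DEC r by 14): {r=-14}
  after event 2 (t=13: SET q = 29): {q=29, r=-14}
  after event 3 (t=16: SET r = 45): {q=29, r=45}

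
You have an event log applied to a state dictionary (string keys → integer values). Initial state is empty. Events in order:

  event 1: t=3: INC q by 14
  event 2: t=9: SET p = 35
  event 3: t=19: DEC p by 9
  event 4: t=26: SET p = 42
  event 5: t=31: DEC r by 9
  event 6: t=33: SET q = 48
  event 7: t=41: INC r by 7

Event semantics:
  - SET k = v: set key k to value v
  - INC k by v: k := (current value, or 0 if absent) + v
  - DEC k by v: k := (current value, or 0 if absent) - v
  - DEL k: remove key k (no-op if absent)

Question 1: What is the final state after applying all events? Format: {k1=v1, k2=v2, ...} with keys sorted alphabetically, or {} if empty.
Answer: {p=42, q=48, r=-2}

Derivation:
  after event 1 (t=3: INC q by 14): {q=14}
  after event 2 (t=9: SET p = 35): {p=35, q=14}
  after event 3 (t=19: DEC p by 9): {p=26, q=14}
  after event 4 (t=26: SET p = 42): {p=42, q=14}
  after event 5 (t=31: DEC r by 9): {p=42, q=14, r=-9}
  after event 6 (t=33: SET q = 48): {p=42, q=48, r=-9}
  after event 7 (t=41: INC r by 7): {p=42, q=48, r=-2}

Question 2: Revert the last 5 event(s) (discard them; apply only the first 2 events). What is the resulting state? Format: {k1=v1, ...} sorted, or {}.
Keep first 2 events (discard last 5):
  after event 1 (t=3: INC q by 14): {q=14}
  after event 2 (t=9: SET p = 35): {p=35, q=14}

Answer: {p=35, q=14}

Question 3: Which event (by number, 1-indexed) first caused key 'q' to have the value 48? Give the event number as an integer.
Looking for first event where q becomes 48:
  event 1: q = 14
  event 2: q = 14
  event 3: q = 14
  event 4: q = 14
  event 5: q = 14
  event 6: q 14 -> 48  <-- first match

Answer: 6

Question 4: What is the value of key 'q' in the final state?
Answer: 48

Derivation:
Track key 'q' through all 7 events:
  event 1 (t=3: INC q by 14): q (absent) -> 14
  event 2 (t=9: SET p = 35): q unchanged
  event 3 (t=19: DEC p by 9): q unchanged
  event 4 (t=26: SET p = 42): q unchanged
  event 5 (t=31: DEC r by 9): q unchanged
  event 6 (t=33: SET q = 48): q 14 -> 48
  event 7 (t=41: INC r by 7): q unchanged
Final: q = 48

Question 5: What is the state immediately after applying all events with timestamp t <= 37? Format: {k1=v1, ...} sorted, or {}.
Apply events with t <= 37 (6 events):
  after event 1 (t=3: INC q by 14): {q=14}
  after event 2 (t=9: SET p = 35): {p=35, q=14}
  after event 3 (t=19: DEC p by 9): {p=26, q=14}
  after event 4 (t=26: SET p = 42): {p=42, q=14}
  after event 5 (t=31: DEC r by 9): {p=42, q=14, r=-9}
  after event 6 (t=33: SET q = 48): {p=42, q=48, r=-9}

Answer: {p=42, q=48, r=-9}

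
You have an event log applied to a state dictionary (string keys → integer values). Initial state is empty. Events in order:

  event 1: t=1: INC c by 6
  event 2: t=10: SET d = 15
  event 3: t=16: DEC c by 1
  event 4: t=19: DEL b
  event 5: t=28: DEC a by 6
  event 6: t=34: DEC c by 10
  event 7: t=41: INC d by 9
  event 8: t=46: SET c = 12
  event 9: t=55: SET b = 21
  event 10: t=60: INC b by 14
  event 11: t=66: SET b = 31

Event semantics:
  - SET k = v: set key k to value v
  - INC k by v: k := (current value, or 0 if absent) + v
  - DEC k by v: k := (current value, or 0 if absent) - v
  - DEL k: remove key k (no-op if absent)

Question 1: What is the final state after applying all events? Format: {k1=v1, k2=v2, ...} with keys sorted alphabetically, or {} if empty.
Answer: {a=-6, b=31, c=12, d=24}

Derivation:
  after event 1 (t=1: INC c by 6): {c=6}
  after event 2 (t=10: SET d = 15): {c=6, d=15}
  after event 3 (t=16: DEC c by 1): {c=5, d=15}
  after event 4 (t=19: DEL b): {c=5, d=15}
  after event 5 (t=28: DEC a by 6): {a=-6, c=5, d=15}
  after event 6 (t=34: DEC c by 10): {a=-6, c=-5, d=15}
  after event 7 (t=41: INC d by 9): {a=-6, c=-5, d=24}
  after event 8 (t=46: SET c = 12): {a=-6, c=12, d=24}
  after event 9 (t=55: SET b = 21): {a=-6, b=21, c=12, d=24}
  after event 10 (t=60: INC b by 14): {a=-6, b=35, c=12, d=24}
  after event 11 (t=66: SET b = 31): {a=-6, b=31, c=12, d=24}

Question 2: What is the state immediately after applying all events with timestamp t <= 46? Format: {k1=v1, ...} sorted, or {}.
Apply events with t <= 46 (8 events):
  after event 1 (t=1: INC c by 6): {c=6}
  after event 2 (t=10: SET d = 15): {c=6, d=15}
  after event 3 (t=16: DEC c by 1): {c=5, d=15}
  after event 4 (t=19: DEL b): {c=5, d=15}
  after event 5 (t=28: DEC a by 6): {a=-6, c=5, d=15}
  after event 6 (t=34: DEC c by 10): {a=-6, c=-5, d=15}
  after event 7 (t=41: INC d by 9): {a=-6, c=-5, d=24}
  after event 8 (t=46: SET c = 12): {a=-6, c=12, d=24}

Answer: {a=-6, c=12, d=24}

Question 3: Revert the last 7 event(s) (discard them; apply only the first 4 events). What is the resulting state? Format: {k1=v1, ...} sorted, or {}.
Answer: {c=5, d=15}

Derivation:
Keep first 4 events (discard last 7):
  after event 1 (t=1: INC c by 6): {c=6}
  after event 2 (t=10: SET d = 15): {c=6, d=15}
  after event 3 (t=16: DEC c by 1): {c=5, d=15}
  after event 4 (t=19: DEL b): {c=5, d=15}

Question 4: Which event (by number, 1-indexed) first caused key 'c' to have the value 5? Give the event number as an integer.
Looking for first event where c becomes 5:
  event 1: c = 6
  event 2: c = 6
  event 3: c 6 -> 5  <-- first match

Answer: 3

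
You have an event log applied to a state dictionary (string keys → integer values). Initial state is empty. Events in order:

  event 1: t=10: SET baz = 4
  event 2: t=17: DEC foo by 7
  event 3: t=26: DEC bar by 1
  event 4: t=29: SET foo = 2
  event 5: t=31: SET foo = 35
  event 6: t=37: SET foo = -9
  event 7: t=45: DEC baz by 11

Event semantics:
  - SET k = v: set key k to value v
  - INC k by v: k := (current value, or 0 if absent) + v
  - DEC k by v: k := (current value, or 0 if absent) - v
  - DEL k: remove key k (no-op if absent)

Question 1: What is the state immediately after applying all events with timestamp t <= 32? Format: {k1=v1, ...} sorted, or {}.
Apply events with t <= 32 (5 events):
  after event 1 (t=10: SET baz = 4): {baz=4}
  after event 2 (t=17: DEC foo by 7): {baz=4, foo=-7}
  after event 3 (t=26: DEC bar by 1): {bar=-1, baz=4, foo=-7}
  after event 4 (t=29: SET foo = 2): {bar=-1, baz=4, foo=2}
  after event 5 (t=31: SET foo = 35): {bar=-1, baz=4, foo=35}

Answer: {bar=-1, baz=4, foo=35}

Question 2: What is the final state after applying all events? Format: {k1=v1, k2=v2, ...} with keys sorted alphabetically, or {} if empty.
  after event 1 (t=10: SET baz = 4): {baz=4}
  after event 2 (t=17: DEC foo by 7): {baz=4, foo=-7}
  after event 3 (t=26: DEC bar by 1): {bar=-1, baz=4, foo=-7}
  after event 4 (t=29: SET foo = 2): {bar=-1, baz=4, foo=2}
  after event 5 (t=31: SET foo = 35): {bar=-1, baz=4, foo=35}
  after event 6 (t=37: SET foo = -9): {bar=-1, baz=4, foo=-9}
  after event 7 (t=45: DEC baz by 11): {bar=-1, baz=-7, foo=-9}

Answer: {bar=-1, baz=-7, foo=-9}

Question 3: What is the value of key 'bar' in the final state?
Track key 'bar' through all 7 events:
  event 1 (t=10: SET baz = 4): bar unchanged
  event 2 (t=17: DEC foo by 7): bar unchanged
  event 3 (t=26: DEC bar by 1): bar (absent) -> -1
  event 4 (t=29: SET foo = 2): bar unchanged
  event 5 (t=31: SET foo = 35): bar unchanged
  event 6 (t=37: SET foo = -9): bar unchanged
  event 7 (t=45: DEC baz by 11): bar unchanged
Final: bar = -1

Answer: -1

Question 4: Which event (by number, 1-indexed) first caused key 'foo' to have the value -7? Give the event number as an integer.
Answer: 2

Derivation:
Looking for first event where foo becomes -7:
  event 2: foo (absent) -> -7  <-- first match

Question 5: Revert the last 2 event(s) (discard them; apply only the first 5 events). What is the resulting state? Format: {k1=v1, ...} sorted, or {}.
Answer: {bar=-1, baz=4, foo=35}

Derivation:
Keep first 5 events (discard last 2):
  after event 1 (t=10: SET baz = 4): {baz=4}
  after event 2 (t=17: DEC foo by 7): {baz=4, foo=-7}
  after event 3 (t=26: DEC bar by 1): {bar=-1, baz=4, foo=-7}
  after event 4 (t=29: SET foo = 2): {bar=-1, baz=4, foo=2}
  after event 5 (t=31: SET foo = 35): {bar=-1, baz=4, foo=35}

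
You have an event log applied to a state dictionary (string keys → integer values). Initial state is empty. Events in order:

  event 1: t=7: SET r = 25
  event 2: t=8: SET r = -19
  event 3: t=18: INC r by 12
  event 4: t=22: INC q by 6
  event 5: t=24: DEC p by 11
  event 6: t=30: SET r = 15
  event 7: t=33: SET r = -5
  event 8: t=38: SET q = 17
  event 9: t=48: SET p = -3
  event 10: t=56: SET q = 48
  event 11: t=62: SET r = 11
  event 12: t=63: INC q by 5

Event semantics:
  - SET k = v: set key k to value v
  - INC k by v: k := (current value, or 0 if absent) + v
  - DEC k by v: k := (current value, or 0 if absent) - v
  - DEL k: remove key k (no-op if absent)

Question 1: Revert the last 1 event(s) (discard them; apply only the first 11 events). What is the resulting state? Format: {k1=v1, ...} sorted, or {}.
Answer: {p=-3, q=48, r=11}

Derivation:
Keep first 11 events (discard last 1):
  after event 1 (t=7: SET r = 25): {r=25}
  after event 2 (t=8: SET r = -19): {r=-19}
  after event 3 (t=18: INC r by 12): {r=-7}
  after event 4 (t=22: INC q by 6): {q=6, r=-7}
  after event 5 (t=24: DEC p by 11): {p=-11, q=6, r=-7}
  after event 6 (t=30: SET r = 15): {p=-11, q=6, r=15}
  after event 7 (t=33: SET r = -5): {p=-11, q=6, r=-5}
  after event 8 (t=38: SET q = 17): {p=-11, q=17, r=-5}
  after event 9 (t=48: SET p = -3): {p=-3, q=17, r=-5}
  after event 10 (t=56: SET q = 48): {p=-3, q=48, r=-5}
  after event 11 (t=62: SET r = 11): {p=-3, q=48, r=11}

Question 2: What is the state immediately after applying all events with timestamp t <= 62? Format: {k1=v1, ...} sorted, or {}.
Apply events with t <= 62 (11 events):
  after event 1 (t=7: SET r = 25): {r=25}
  after event 2 (t=8: SET r = -19): {r=-19}
  after event 3 (t=18: INC r by 12): {r=-7}
  after event 4 (t=22: INC q by 6): {q=6, r=-7}
  after event 5 (t=24: DEC p by 11): {p=-11, q=6, r=-7}
  after event 6 (t=30: SET r = 15): {p=-11, q=6, r=15}
  after event 7 (t=33: SET r = -5): {p=-11, q=6, r=-5}
  after event 8 (t=38: SET q = 17): {p=-11, q=17, r=-5}
  after event 9 (t=48: SET p = -3): {p=-3, q=17, r=-5}
  after event 10 (t=56: SET q = 48): {p=-3, q=48, r=-5}
  after event 11 (t=62: SET r = 11): {p=-3, q=48, r=11}

Answer: {p=-3, q=48, r=11}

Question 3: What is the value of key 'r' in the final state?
Answer: 11

Derivation:
Track key 'r' through all 12 events:
  event 1 (t=7: SET r = 25): r (absent) -> 25
  event 2 (t=8: SET r = -19): r 25 -> -19
  event 3 (t=18: INC r by 12): r -19 -> -7
  event 4 (t=22: INC q by 6): r unchanged
  event 5 (t=24: DEC p by 11): r unchanged
  event 6 (t=30: SET r = 15): r -7 -> 15
  event 7 (t=33: SET r = -5): r 15 -> -5
  event 8 (t=38: SET q = 17): r unchanged
  event 9 (t=48: SET p = -3): r unchanged
  event 10 (t=56: SET q = 48): r unchanged
  event 11 (t=62: SET r = 11): r -5 -> 11
  event 12 (t=63: INC q by 5): r unchanged
Final: r = 11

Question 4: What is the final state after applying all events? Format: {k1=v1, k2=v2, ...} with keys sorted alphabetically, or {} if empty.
Answer: {p=-3, q=53, r=11}

Derivation:
  after event 1 (t=7: SET r = 25): {r=25}
  after event 2 (t=8: SET r = -19): {r=-19}
  after event 3 (t=18: INC r by 12): {r=-7}
  after event 4 (t=22: INC q by 6): {q=6, r=-7}
  after event 5 (t=24: DEC p by 11): {p=-11, q=6, r=-7}
  after event 6 (t=30: SET r = 15): {p=-11, q=6, r=15}
  after event 7 (t=33: SET r = -5): {p=-11, q=6, r=-5}
  after event 8 (t=38: SET q = 17): {p=-11, q=17, r=-5}
  after event 9 (t=48: SET p = -3): {p=-3, q=17, r=-5}
  after event 10 (t=56: SET q = 48): {p=-3, q=48, r=-5}
  after event 11 (t=62: SET r = 11): {p=-3, q=48, r=11}
  after event 12 (t=63: INC q by 5): {p=-3, q=53, r=11}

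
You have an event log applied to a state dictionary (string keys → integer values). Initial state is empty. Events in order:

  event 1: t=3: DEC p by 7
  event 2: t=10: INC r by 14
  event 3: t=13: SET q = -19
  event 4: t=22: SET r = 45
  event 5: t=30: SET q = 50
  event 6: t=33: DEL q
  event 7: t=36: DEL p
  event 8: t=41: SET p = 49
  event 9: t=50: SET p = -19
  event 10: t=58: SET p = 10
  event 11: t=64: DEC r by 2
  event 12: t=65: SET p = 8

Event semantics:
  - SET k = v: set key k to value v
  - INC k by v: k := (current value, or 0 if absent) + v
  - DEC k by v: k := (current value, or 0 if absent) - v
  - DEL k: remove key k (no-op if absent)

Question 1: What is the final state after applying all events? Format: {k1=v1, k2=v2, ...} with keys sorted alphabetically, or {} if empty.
  after event 1 (t=3: DEC p by 7): {p=-7}
  after event 2 (t=10: INC r by 14): {p=-7, r=14}
  after event 3 (t=13: SET q = -19): {p=-7, q=-19, r=14}
  after event 4 (t=22: SET r = 45): {p=-7, q=-19, r=45}
  after event 5 (t=30: SET q = 50): {p=-7, q=50, r=45}
  after event 6 (t=33: DEL q): {p=-7, r=45}
  after event 7 (t=36: DEL p): {r=45}
  after event 8 (t=41: SET p = 49): {p=49, r=45}
  after event 9 (t=50: SET p = -19): {p=-19, r=45}
  after event 10 (t=58: SET p = 10): {p=10, r=45}
  after event 11 (t=64: DEC r by 2): {p=10, r=43}
  after event 12 (t=65: SET p = 8): {p=8, r=43}

Answer: {p=8, r=43}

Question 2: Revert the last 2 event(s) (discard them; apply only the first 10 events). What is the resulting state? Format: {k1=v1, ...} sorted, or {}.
Answer: {p=10, r=45}

Derivation:
Keep first 10 events (discard last 2):
  after event 1 (t=3: DEC p by 7): {p=-7}
  after event 2 (t=10: INC r by 14): {p=-7, r=14}
  after event 3 (t=13: SET q = -19): {p=-7, q=-19, r=14}
  after event 4 (t=22: SET r = 45): {p=-7, q=-19, r=45}
  after event 5 (t=30: SET q = 50): {p=-7, q=50, r=45}
  after event 6 (t=33: DEL q): {p=-7, r=45}
  after event 7 (t=36: DEL p): {r=45}
  after event 8 (t=41: SET p = 49): {p=49, r=45}
  after event 9 (t=50: SET p = -19): {p=-19, r=45}
  after event 10 (t=58: SET p = 10): {p=10, r=45}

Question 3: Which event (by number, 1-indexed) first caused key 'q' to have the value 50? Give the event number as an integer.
Answer: 5

Derivation:
Looking for first event where q becomes 50:
  event 3: q = -19
  event 4: q = -19
  event 5: q -19 -> 50  <-- first match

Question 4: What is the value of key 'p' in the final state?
Track key 'p' through all 12 events:
  event 1 (t=3: DEC p by 7): p (absent) -> -7
  event 2 (t=10: INC r by 14): p unchanged
  event 3 (t=13: SET q = -19): p unchanged
  event 4 (t=22: SET r = 45): p unchanged
  event 5 (t=30: SET q = 50): p unchanged
  event 6 (t=33: DEL q): p unchanged
  event 7 (t=36: DEL p): p -7 -> (absent)
  event 8 (t=41: SET p = 49): p (absent) -> 49
  event 9 (t=50: SET p = -19): p 49 -> -19
  event 10 (t=58: SET p = 10): p -19 -> 10
  event 11 (t=64: DEC r by 2): p unchanged
  event 12 (t=65: SET p = 8): p 10 -> 8
Final: p = 8

Answer: 8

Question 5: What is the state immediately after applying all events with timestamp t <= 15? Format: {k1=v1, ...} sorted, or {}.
Answer: {p=-7, q=-19, r=14}

Derivation:
Apply events with t <= 15 (3 events):
  after event 1 (t=3: DEC p by 7): {p=-7}
  after event 2 (t=10: INC r by 14): {p=-7, r=14}
  after event 3 (t=13: SET q = -19): {p=-7, q=-19, r=14}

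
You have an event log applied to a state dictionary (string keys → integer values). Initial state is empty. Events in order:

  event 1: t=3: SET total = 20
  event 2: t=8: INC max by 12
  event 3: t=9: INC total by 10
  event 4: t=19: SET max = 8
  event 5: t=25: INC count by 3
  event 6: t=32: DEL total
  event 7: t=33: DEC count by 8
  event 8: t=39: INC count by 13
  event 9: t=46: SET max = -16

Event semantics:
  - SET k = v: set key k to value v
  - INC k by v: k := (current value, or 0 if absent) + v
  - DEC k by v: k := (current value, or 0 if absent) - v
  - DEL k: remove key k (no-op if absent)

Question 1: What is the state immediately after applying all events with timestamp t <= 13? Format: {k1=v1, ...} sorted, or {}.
Answer: {max=12, total=30}

Derivation:
Apply events with t <= 13 (3 events):
  after event 1 (t=3: SET total = 20): {total=20}
  after event 2 (t=8: INC max by 12): {max=12, total=20}
  after event 3 (t=9: INC total by 10): {max=12, total=30}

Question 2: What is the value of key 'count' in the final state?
Track key 'count' through all 9 events:
  event 1 (t=3: SET total = 20): count unchanged
  event 2 (t=8: INC max by 12): count unchanged
  event 3 (t=9: INC total by 10): count unchanged
  event 4 (t=19: SET max = 8): count unchanged
  event 5 (t=25: INC count by 3): count (absent) -> 3
  event 6 (t=32: DEL total): count unchanged
  event 7 (t=33: DEC count by 8): count 3 -> -5
  event 8 (t=39: INC count by 13): count -5 -> 8
  event 9 (t=46: SET max = -16): count unchanged
Final: count = 8

Answer: 8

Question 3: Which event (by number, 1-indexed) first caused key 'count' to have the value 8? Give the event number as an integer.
Looking for first event where count becomes 8:
  event 5: count = 3
  event 6: count = 3
  event 7: count = -5
  event 8: count -5 -> 8  <-- first match

Answer: 8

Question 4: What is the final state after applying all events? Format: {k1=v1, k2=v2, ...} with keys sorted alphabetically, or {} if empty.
  after event 1 (t=3: SET total = 20): {total=20}
  after event 2 (t=8: INC max by 12): {max=12, total=20}
  after event 3 (t=9: INC total by 10): {max=12, total=30}
  after event 4 (t=19: SET max = 8): {max=8, total=30}
  after event 5 (t=25: INC count by 3): {count=3, max=8, total=30}
  after event 6 (t=32: DEL total): {count=3, max=8}
  after event 7 (t=33: DEC count by 8): {count=-5, max=8}
  after event 8 (t=39: INC count by 13): {count=8, max=8}
  after event 9 (t=46: SET max = -16): {count=8, max=-16}

Answer: {count=8, max=-16}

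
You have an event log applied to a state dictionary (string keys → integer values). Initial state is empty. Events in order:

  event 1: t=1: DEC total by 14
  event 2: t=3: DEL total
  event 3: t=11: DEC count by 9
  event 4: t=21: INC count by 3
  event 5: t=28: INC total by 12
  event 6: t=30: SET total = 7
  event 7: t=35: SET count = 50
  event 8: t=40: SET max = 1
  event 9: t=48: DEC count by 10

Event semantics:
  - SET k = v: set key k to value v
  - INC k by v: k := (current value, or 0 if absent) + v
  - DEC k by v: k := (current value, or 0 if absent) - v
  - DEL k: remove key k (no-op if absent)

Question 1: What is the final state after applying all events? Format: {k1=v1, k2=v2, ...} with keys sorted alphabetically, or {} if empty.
  after event 1 (t=1: DEC total by 14): {total=-14}
  after event 2 (t=3: DEL total): {}
  after event 3 (t=11: DEC count by 9): {count=-9}
  after event 4 (t=21: INC count by 3): {count=-6}
  after event 5 (t=28: INC total by 12): {count=-6, total=12}
  after event 6 (t=30: SET total = 7): {count=-6, total=7}
  after event 7 (t=35: SET count = 50): {count=50, total=7}
  after event 8 (t=40: SET max = 1): {count=50, max=1, total=7}
  after event 9 (t=48: DEC count by 10): {count=40, max=1, total=7}

Answer: {count=40, max=1, total=7}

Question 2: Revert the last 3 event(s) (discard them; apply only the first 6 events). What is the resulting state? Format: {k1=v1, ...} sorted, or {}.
Answer: {count=-6, total=7}

Derivation:
Keep first 6 events (discard last 3):
  after event 1 (t=1: DEC total by 14): {total=-14}
  after event 2 (t=3: DEL total): {}
  after event 3 (t=11: DEC count by 9): {count=-9}
  after event 4 (t=21: INC count by 3): {count=-6}
  after event 5 (t=28: INC total by 12): {count=-6, total=12}
  after event 6 (t=30: SET total = 7): {count=-6, total=7}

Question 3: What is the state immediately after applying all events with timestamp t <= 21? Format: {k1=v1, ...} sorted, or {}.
Answer: {count=-6}

Derivation:
Apply events with t <= 21 (4 events):
  after event 1 (t=1: DEC total by 14): {total=-14}
  after event 2 (t=3: DEL total): {}
  after event 3 (t=11: DEC count by 9): {count=-9}
  after event 4 (t=21: INC count by 3): {count=-6}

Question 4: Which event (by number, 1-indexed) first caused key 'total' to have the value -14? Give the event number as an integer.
Looking for first event where total becomes -14:
  event 1: total (absent) -> -14  <-- first match

Answer: 1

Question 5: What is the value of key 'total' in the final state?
Track key 'total' through all 9 events:
  event 1 (t=1: DEC total by 14): total (absent) -> -14
  event 2 (t=3: DEL total): total -14 -> (absent)
  event 3 (t=11: DEC count by 9): total unchanged
  event 4 (t=21: INC count by 3): total unchanged
  event 5 (t=28: INC total by 12): total (absent) -> 12
  event 6 (t=30: SET total = 7): total 12 -> 7
  event 7 (t=35: SET count = 50): total unchanged
  event 8 (t=40: SET max = 1): total unchanged
  event 9 (t=48: DEC count by 10): total unchanged
Final: total = 7

Answer: 7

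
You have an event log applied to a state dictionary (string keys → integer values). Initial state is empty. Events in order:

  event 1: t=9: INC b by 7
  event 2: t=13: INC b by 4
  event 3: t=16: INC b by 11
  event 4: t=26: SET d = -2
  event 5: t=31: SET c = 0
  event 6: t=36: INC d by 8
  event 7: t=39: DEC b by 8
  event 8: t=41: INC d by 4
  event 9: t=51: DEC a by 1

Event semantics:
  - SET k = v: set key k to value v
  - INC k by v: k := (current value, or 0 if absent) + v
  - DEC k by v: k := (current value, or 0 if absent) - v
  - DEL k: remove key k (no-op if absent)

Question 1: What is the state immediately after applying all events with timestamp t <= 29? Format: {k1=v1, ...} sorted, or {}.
Apply events with t <= 29 (4 events):
  after event 1 (t=9: INC b by 7): {b=7}
  after event 2 (t=13: INC b by 4): {b=11}
  after event 3 (t=16: INC b by 11): {b=22}
  after event 4 (t=26: SET d = -2): {b=22, d=-2}

Answer: {b=22, d=-2}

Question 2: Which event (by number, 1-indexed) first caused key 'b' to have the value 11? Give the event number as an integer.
Answer: 2

Derivation:
Looking for first event where b becomes 11:
  event 1: b = 7
  event 2: b 7 -> 11  <-- first match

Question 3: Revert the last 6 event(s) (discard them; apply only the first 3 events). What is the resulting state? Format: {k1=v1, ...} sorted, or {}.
Keep first 3 events (discard last 6):
  after event 1 (t=9: INC b by 7): {b=7}
  after event 2 (t=13: INC b by 4): {b=11}
  after event 3 (t=16: INC b by 11): {b=22}

Answer: {b=22}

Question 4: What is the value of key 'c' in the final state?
Track key 'c' through all 9 events:
  event 1 (t=9: INC b by 7): c unchanged
  event 2 (t=13: INC b by 4): c unchanged
  event 3 (t=16: INC b by 11): c unchanged
  event 4 (t=26: SET d = -2): c unchanged
  event 5 (t=31: SET c = 0): c (absent) -> 0
  event 6 (t=36: INC d by 8): c unchanged
  event 7 (t=39: DEC b by 8): c unchanged
  event 8 (t=41: INC d by 4): c unchanged
  event 9 (t=51: DEC a by 1): c unchanged
Final: c = 0

Answer: 0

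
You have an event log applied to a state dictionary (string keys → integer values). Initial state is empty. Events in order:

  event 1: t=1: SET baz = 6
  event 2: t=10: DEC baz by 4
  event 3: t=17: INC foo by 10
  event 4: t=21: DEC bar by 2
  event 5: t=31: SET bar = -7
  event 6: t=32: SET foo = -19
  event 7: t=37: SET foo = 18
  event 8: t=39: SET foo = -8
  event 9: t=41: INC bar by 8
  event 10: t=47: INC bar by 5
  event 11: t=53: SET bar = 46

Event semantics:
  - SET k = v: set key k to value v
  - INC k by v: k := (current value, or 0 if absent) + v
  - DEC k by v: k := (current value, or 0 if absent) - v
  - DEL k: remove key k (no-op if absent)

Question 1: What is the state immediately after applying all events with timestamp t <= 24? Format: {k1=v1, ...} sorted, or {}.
Answer: {bar=-2, baz=2, foo=10}

Derivation:
Apply events with t <= 24 (4 events):
  after event 1 (t=1: SET baz = 6): {baz=6}
  after event 2 (t=10: DEC baz by 4): {baz=2}
  after event 3 (t=17: INC foo by 10): {baz=2, foo=10}
  after event 4 (t=21: DEC bar by 2): {bar=-2, baz=2, foo=10}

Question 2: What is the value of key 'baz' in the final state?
Answer: 2

Derivation:
Track key 'baz' through all 11 events:
  event 1 (t=1: SET baz = 6): baz (absent) -> 6
  event 2 (t=10: DEC baz by 4): baz 6 -> 2
  event 3 (t=17: INC foo by 10): baz unchanged
  event 4 (t=21: DEC bar by 2): baz unchanged
  event 5 (t=31: SET bar = -7): baz unchanged
  event 6 (t=32: SET foo = -19): baz unchanged
  event 7 (t=37: SET foo = 18): baz unchanged
  event 8 (t=39: SET foo = -8): baz unchanged
  event 9 (t=41: INC bar by 8): baz unchanged
  event 10 (t=47: INC bar by 5): baz unchanged
  event 11 (t=53: SET bar = 46): baz unchanged
Final: baz = 2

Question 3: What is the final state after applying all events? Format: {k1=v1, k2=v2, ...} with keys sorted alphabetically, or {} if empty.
Answer: {bar=46, baz=2, foo=-8}

Derivation:
  after event 1 (t=1: SET baz = 6): {baz=6}
  after event 2 (t=10: DEC baz by 4): {baz=2}
  after event 3 (t=17: INC foo by 10): {baz=2, foo=10}
  after event 4 (t=21: DEC bar by 2): {bar=-2, baz=2, foo=10}
  after event 5 (t=31: SET bar = -7): {bar=-7, baz=2, foo=10}
  after event 6 (t=32: SET foo = -19): {bar=-7, baz=2, foo=-19}
  after event 7 (t=37: SET foo = 18): {bar=-7, baz=2, foo=18}
  after event 8 (t=39: SET foo = -8): {bar=-7, baz=2, foo=-8}
  after event 9 (t=41: INC bar by 8): {bar=1, baz=2, foo=-8}
  after event 10 (t=47: INC bar by 5): {bar=6, baz=2, foo=-8}
  after event 11 (t=53: SET bar = 46): {bar=46, baz=2, foo=-8}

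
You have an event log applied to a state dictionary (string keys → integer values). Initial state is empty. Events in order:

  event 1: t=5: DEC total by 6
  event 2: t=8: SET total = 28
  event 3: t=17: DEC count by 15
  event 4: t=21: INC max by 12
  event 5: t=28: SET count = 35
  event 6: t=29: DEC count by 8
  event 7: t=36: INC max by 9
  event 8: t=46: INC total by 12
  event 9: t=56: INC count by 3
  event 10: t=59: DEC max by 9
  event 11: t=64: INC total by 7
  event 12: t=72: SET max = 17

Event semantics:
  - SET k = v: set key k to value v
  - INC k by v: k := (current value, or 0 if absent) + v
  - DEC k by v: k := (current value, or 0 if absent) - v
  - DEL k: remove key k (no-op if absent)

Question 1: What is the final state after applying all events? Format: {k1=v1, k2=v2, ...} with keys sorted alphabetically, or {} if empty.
Answer: {count=30, max=17, total=47}

Derivation:
  after event 1 (t=5: DEC total by 6): {total=-6}
  after event 2 (t=8: SET total = 28): {total=28}
  after event 3 (t=17: DEC count by 15): {count=-15, total=28}
  after event 4 (t=21: INC max by 12): {count=-15, max=12, total=28}
  after event 5 (t=28: SET count = 35): {count=35, max=12, total=28}
  after event 6 (t=29: DEC count by 8): {count=27, max=12, total=28}
  after event 7 (t=36: INC max by 9): {count=27, max=21, total=28}
  after event 8 (t=46: INC total by 12): {count=27, max=21, total=40}
  after event 9 (t=56: INC count by 3): {count=30, max=21, total=40}
  after event 10 (t=59: DEC max by 9): {count=30, max=12, total=40}
  after event 11 (t=64: INC total by 7): {count=30, max=12, total=47}
  after event 12 (t=72: SET max = 17): {count=30, max=17, total=47}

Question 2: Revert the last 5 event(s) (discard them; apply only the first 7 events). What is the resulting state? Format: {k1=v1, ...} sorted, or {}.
Answer: {count=27, max=21, total=28}

Derivation:
Keep first 7 events (discard last 5):
  after event 1 (t=5: DEC total by 6): {total=-6}
  after event 2 (t=8: SET total = 28): {total=28}
  after event 3 (t=17: DEC count by 15): {count=-15, total=28}
  after event 4 (t=21: INC max by 12): {count=-15, max=12, total=28}
  after event 5 (t=28: SET count = 35): {count=35, max=12, total=28}
  after event 6 (t=29: DEC count by 8): {count=27, max=12, total=28}
  after event 7 (t=36: INC max by 9): {count=27, max=21, total=28}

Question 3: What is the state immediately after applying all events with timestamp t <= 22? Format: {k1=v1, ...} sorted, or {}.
Apply events with t <= 22 (4 events):
  after event 1 (t=5: DEC total by 6): {total=-6}
  after event 2 (t=8: SET total = 28): {total=28}
  after event 3 (t=17: DEC count by 15): {count=-15, total=28}
  after event 4 (t=21: INC max by 12): {count=-15, max=12, total=28}

Answer: {count=-15, max=12, total=28}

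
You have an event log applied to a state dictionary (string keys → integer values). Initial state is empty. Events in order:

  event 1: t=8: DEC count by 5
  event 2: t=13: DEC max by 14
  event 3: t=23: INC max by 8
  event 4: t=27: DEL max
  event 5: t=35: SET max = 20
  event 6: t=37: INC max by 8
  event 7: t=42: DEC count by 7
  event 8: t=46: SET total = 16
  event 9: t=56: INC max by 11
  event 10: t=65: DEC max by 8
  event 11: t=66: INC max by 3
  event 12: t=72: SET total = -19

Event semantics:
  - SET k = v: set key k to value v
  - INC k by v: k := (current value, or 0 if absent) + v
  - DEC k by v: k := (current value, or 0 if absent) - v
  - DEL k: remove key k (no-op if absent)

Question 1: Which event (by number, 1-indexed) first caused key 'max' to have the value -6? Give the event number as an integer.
Answer: 3

Derivation:
Looking for first event where max becomes -6:
  event 2: max = -14
  event 3: max -14 -> -6  <-- first match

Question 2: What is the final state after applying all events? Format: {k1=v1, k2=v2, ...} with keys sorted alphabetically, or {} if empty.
Answer: {count=-12, max=34, total=-19}

Derivation:
  after event 1 (t=8: DEC count by 5): {count=-5}
  after event 2 (t=13: DEC max by 14): {count=-5, max=-14}
  after event 3 (t=23: INC max by 8): {count=-5, max=-6}
  after event 4 (t=27: DEL max): {count=-5}
  after event 5 (t=35: SET max = 20): {count=-5, max=20}
  after event 6 (t=37: INC max by 8): {count=-5, max=28}
  after event 7 (t=42: DEC count by 7): {count=-12, max=28}
  after event 8 (t=46: SET total = 16): {count=-12, max=28, total=16}
  after event 9 (t=56: INC max by 11): {count=-12, max=39, total=16}
  after event 10 (t=65: DEC max by 8): {count=-12, max=31, total=16}
  after event 11 (t=66: INC max by 3): {count=-12, max=34, total=16}
  after event 12 (t=72: SET total = -19): {count=-12, max=34, total=-19}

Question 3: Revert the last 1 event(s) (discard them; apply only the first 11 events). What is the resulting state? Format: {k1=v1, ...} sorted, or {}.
Keep first 11 events (discard last 1):
  after event 1 (t=8: DEC count by 5): {count=-5}
  after event 2 (t=13: DEC max by 14): {count=-5, max=-14}
  after event 3 (t=23: INC max by 8): {count=-5, max=-6}
  after event 4 (t=27: DEL max): {count=-5}
  after event 5 (t=35: SET max = 20): {count=-5, max=20}
  after event 6 (t=37: INC max by 8): {count=-5, max=28}
  after event 7 (t=42: DEC count by 7): {count=-12, max=28}
  after event 8 (t=46: SET total = 16): {count=-12, max=28, total=16}
  after event 9 (t=56: INC max by 11): {count=-12, max=39, total=16}
  after event 10 (t=65: DEC max by 8): {count=-12, max=31, total=16}
  after event 11 (t=66: INC max by 3): {count=-12, max=34, total=16}

Answer: {count=-12, max=34, total=16}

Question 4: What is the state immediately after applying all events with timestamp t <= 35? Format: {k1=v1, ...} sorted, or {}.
Apply events with t <= 35 (5 events):
  after event 1 (t=8: DEC count by 5): {count=-5}
  after event 2 (t=13: DEC max by 14): {count=-5, max=-14}
  after event 3 (t=23: INC max by 8): {count=-5, max=-6}
  after event 4 (t=27: DEL max): {count=-5}
  after event 5 (t=35: SET max = 20): {count=-5, max=20}

Answer: {count=-5, max=20}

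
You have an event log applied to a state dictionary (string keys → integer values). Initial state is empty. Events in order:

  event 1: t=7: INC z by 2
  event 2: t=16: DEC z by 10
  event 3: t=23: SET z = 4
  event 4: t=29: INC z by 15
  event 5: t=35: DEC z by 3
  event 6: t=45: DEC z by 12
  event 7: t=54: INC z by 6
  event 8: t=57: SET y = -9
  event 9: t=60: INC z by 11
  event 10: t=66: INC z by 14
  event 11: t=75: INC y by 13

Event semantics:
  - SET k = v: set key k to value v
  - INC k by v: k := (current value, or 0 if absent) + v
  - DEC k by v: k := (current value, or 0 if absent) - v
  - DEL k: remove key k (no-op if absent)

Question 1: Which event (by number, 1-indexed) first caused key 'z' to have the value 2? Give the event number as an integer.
Answer: 1

Derivation:
Looking for first event where z becomes 2:
  event 1: z (absent) -> 2  <-- first match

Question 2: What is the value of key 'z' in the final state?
Track key 'z' through all 11 events:
  event 1 (t=7: INC z by 2): z (absent) -> 2
  event 2 (t=16: DEC z by 10): z 2 -> -8
  event 3 (t=23: SET z = 4): z -8 -> 4
  event 4 (t=29: INC z by 15): z 4 -> 19
  event 5 (t=35: DEC z by 3): z 19 -> 16
  event 6 (t=45: DEC z by 12): z 16 -> 4
  event 7 (t=54: INC z by 6): z 4 -> 10
  event 8 (t=57: SET y = -9): z unchanged
  event 9 (t=60: INC z by 11): z 10 -> 21
  event 10 (t=66: INC z by 14): z 21 -> 35
  event 11 (t=75: INC y by 13): z unchanged
Final: z = 35

Answer: 35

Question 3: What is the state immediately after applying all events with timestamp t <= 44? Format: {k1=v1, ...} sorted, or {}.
Apply events with t <= 44 (5 events):
  after event 1 (t=7: INC z by 2): {z=2}
  after event 2 (t=16: DEC z by 10): {z=-8}
  after event 3 (t=23: SET z = 4): {z=4}
  after event 4 (t=29: INC z by 15): {z=19}
  after event 5 (t=35: DEC z by 3): {z=16}

Answer: {z=16}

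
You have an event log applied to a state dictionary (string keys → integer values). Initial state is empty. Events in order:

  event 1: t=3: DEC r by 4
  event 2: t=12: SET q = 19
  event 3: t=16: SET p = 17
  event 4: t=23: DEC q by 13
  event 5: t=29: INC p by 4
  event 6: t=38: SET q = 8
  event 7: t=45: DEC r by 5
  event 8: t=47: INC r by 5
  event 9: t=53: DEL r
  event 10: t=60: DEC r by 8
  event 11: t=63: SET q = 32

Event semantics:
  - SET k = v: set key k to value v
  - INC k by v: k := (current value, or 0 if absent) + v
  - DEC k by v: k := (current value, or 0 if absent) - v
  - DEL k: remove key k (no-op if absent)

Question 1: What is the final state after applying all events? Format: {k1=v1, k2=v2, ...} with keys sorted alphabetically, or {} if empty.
Answer: {p=21, q=32, r=-8}

Derivation:
  after event 1 (t=3: DEC r by 4): {r=-4}
  after event 2 (t=12: SET q = 19): {q=19, r=-4}
  after event 3 (t=16: SET p = 17): {p=17, q=19, r=-4}
  after event 4 (t=23: DEC q by 13): {p=17, q=6, r=-4}
  after event 5 (t=29: INC p by 4): {p=21, q=6, r=-4}
  after event 6 (t=38: SET q = 8): {p=21, q=8, r=-4}
  after event 7 (t=45: DEC r by 5): {p=21, q=8, r=-9}
  after event 8 (t=47: INC r by 5): {p=21, q=8, r=-4}
  after event 9 (t=53: DEL r): {p=21, q=8}
  after event 10 (t=60: DEC r by 8): {p=21, q=8, r=-8}
  after event 11 (t=63: SET q = 32): {p=21, q=32, r=-8}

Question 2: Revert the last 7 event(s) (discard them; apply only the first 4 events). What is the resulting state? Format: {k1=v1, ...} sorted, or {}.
Answer: {p=17, q=6, r=-4}

Derivation:
Keep first 4 events (discard last 7):
  after event 1 (t=3: DEC r by 4): {r=-4}
  after event 2 (t=12: SET q = 19): {q=19, r=-4}
  after event 3 (t=16: SET p = 17): {p=17, q=19, r=-4}
  after event 4 (t=23: DEC q by 13): {p=17, q=6, r=-4}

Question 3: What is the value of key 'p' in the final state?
Track key 'p' through all 11 events:
  event 1 (t=3: DEC r by 4): p unchanged
  event 2 (t=12: SET q = 19): p unchanged
  event 3 (t=16: SET p = 17): p (absent) -> 17
  event 4 (t=23: DEC q by 13): p unchanged
  event 5 (t=29: INC p by 4): p 17 -> 21
  event 6 (t=38: SET q = 8): p unchanged
  event 7 (t=45: DEC r by 5): p unchanged
  event 8 (t=47: INC r by 5): p unchanged
  event 9 (t=53: DEL r): p unchanged
  event 10 (t=60: DEC r by 8): p unchanged
  event 11 (t=63: SET q = 32): p unchanged
Final: p = 21

Answer: 21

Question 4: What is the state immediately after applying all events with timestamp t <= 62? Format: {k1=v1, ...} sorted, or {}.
Apply events with t <= 62 (10 events):
  after event 1 (t=3: DEC r by 4): {r=-4}
  after event 2 (t=12: SET q = 19): {q=19, r=-4}
  after event 3 (t=16: SET p = 17): {p=17, q=19, r=-4}
  after event 4 (t=23: DEC q by 13): {p=17, q=6, r=-4}
  after event 5 (t=29: INC p by 4): {p=21, q=6, r=-4}
  after event 6 (t=38: SET q = 8): {p=21, q=8, r=-4}
  after event 7 (t=45: DEC r by 5): {p=21, q=8, r=-9}
  after event 8 (t=47: INC r by 5): {p=21, q=8, r=-4}
  after event 9 (t=53: DEL r): {p=21, q=8}
  after event 10 (t=60: DEC r by 8): {p=21, q=8, r=-8}

Answer: {p=21, q=8, r=-8}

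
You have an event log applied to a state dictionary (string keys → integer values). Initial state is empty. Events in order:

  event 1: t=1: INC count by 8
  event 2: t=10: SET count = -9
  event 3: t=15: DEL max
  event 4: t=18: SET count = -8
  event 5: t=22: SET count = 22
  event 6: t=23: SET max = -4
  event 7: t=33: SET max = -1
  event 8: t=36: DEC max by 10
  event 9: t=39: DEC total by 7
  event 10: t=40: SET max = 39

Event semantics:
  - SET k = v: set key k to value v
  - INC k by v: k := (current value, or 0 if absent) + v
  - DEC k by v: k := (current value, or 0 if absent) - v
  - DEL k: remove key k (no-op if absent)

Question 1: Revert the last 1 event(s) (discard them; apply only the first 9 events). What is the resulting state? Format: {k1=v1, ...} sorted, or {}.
Keep first 9 events (discard last 1):
  after event 1 (t=1: INC count by 8): {count=8}
  after event 2 (t=10: SET count = -9): {count=-9}
  after event 3 (t=15: DEL max): {count=-9}
  after event 4 (t=18: SET count = -8): {count=-8}
  after event 5 (t=22: SET count = 22): {count=22}
  after event 6 (t=23: SET max = -4): {count=22, max=-4}
  after event 7 (t=33: SET max = -1): {count=22, max=-1}
  after event 8 (t=36: DEC max by 10): {count=22, max=-11}
  after event 9 (t=39: DEC total by 7): {count=22, max=-11, total=-7}

Answer: {count=22, max=-11, total=-7}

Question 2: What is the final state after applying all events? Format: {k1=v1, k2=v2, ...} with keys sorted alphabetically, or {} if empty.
Answer: {count=22, max=39, total=-7}

Derivation:
  after event 1 (t=1: INC count by 8): {count=8}
  after event 2 (t=10: SET count = -9): {count=-9}
  after event 3 (t=15: DEL max): {count=-9}
  after event 4 (t=18: SET count = -8): {count=-8}
  after event 5 (t=22: SET count = 22): {count=22}
  after event 6 (t=23: SET max = -4): {count=22, max=-4}
  after event 7 (t=33: SET max = -1): {count=22, max=-1}
  after event 8 (t=36: DEC max by 10): {count=22, max=-11}
  after event 9 (t=39: DEC total by 7): {count=22, max=-11, total=-7}
  after event 10 (t=40: SET max = 39): {count=22, max=39, total=-7}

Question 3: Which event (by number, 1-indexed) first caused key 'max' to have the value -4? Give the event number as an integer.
Looking for first event where max becomes -4:
  event 6: max (absent) -> -4  <-- first match

Answer: 6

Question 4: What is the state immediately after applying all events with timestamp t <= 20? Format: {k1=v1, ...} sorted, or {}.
Answer: {count=-8}

Derivation:
Apply events with t <= 20 (4 events):
  after event 1 (t=1: INC count by 8): {count=8}
  after event 2 (t=10: SET count = -9): {count=-9}
  after event 3 (t=15: DEL max): {count=-9}
  after event 4 (t=18: SET count = -8): {count=-8}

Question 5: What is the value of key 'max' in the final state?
Track key 'max' through all 10 events:
  event 1 (t=1: INC count by 8): max unchanged
  event 2 (t=10: SET count = -9): max unchanged
  event 3 (t=15: DEL max): max (absent) -> (absent)
  event 4 (t=18: SET count = -8): max unchanged
  event 5 (t=22: SET count = 22): max unchanged
  event 6 (t=23: SET max = -4): max (absent) -> -4
  event 7 (t=33: SET max = -1): max -4 -> -1
  event 8 (t=36: DEC max by 10): max -1 -> -11
  event 9 (t=39: DEC total by 7): max unchanged
  event 10 (t=40: SET max = 39): max -11 -> 39
Final: max = 39

Answer: 39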